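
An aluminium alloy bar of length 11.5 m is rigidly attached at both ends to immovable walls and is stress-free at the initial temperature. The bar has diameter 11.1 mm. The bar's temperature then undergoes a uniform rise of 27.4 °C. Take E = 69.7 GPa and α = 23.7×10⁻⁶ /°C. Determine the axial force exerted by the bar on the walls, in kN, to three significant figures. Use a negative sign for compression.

-4.38 kN

Free thermal expansion αLΔT = 23.7e-6 · 11500 · 27.4 = 7.468 mm.
The walls impose strain ε = −(7.468)/11500 = -6.4938e-04; σ = Eε = 69700 · -6.4938e-04 = -45.26 MPa.
Wall reaction R = σ·A = -45.26·96.77 = -4380 N = -4.38 kN.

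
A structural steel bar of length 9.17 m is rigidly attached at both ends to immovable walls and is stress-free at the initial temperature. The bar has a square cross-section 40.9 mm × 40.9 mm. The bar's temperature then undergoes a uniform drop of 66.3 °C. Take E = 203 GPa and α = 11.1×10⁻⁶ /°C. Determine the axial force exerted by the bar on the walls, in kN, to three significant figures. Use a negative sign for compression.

Free thermal expansion αLΔT = 11.1e-6 · 9170 · -66.3 = -6.748 mm.
The walls impose strain ε = −(-6.748)/9170 = 7.3593e-04; σ = Eε = 203000 · 7.3593e-04 = 149.4 MPa.
Wall reaction R = σ·A = 149.4·1673 = 249900 N = 249.9 kN.

250 kN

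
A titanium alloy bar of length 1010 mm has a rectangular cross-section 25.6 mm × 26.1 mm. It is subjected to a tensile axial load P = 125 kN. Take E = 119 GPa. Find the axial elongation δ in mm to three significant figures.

A = 668.2 mm².
δ_mech = NL/(AE) = 125000·1010/(668.2·119000) = 1.588 mm.

1.59 mm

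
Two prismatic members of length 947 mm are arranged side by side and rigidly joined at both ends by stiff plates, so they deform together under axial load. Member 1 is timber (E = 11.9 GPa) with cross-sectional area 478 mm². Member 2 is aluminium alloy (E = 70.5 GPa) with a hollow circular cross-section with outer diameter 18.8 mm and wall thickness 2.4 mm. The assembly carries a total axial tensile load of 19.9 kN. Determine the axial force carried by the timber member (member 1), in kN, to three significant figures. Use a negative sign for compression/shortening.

7.86 kN

A_2 = 123.7 mm².
Equal strain + equilibrium ⇒ each member carries load in proportion to AE: A₁E₁ = 5688000 N, A₂E₂ = 8718000 N, ΣAE = 14410000 N.
F₁ = P·A₁E₁/ΣAE = 19900·5688000/14410000 = 7858 N.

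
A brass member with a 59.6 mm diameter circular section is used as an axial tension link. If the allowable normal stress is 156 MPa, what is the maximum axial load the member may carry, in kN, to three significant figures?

A = 2790 mm².
P_max = σ_allow · A = 156 · 2790 = 435200 N = 435.2 kN.

435 kN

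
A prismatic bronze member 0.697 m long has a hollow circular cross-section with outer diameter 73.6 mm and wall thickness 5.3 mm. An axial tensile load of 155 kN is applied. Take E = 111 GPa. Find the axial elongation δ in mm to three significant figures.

0.856 mm

A = 1137 mm².
δ_mech = NL/(AE) = 155000·697/(1137·111000) = 0.8558 mm.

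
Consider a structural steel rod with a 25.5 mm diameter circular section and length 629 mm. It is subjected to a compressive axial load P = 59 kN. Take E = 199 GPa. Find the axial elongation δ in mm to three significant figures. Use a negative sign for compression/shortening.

-0.365 mm

A = 510.7 mm².
δ_mech = NL/(AE) = -59000·629/(510.7·199000) = -0.3652 mm.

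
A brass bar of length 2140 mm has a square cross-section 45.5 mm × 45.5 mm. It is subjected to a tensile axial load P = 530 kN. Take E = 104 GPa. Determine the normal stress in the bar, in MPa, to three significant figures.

256 MPa

A = 2070 mm².
σ = N/A = 530000/2070 = 256 MPa.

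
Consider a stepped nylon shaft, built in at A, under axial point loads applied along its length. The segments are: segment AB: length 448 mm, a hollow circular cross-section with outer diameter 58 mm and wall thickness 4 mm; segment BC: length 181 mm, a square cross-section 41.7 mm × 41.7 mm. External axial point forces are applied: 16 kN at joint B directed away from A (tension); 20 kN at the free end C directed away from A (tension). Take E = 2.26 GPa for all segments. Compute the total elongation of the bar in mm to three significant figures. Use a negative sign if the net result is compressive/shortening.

11.4 mm

Internal axial forces (sectioning from the free end, tension +): N_BC = 20 kN, N_AB = 36 kN.
A_AB = 678.6 mm².
A_BC = 1739 mm².
δ_AB = 36000·448/(678.6·2260) = 10.52 mm
δ_BC = 20000·181/(1739·2260) = 0.9211 mm
δ = Σδ_i = 11.44 mm.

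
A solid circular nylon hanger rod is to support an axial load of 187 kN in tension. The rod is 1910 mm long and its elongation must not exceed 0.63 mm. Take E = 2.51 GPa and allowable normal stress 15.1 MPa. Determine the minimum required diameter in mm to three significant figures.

Required area A ≥ P/σ_allow = 187000/15.1 = 12380 mm².
For a solid circular section, d ≥ √(4A/π) = 125.6 mm.
Elongation limit: A ≥ PL/(Eδ_allow) = 187000·1910/(2510·0.63) = 225900 mm² ⇒ d ≥ 536.3 mm.
The elongation limit governs.

536 mm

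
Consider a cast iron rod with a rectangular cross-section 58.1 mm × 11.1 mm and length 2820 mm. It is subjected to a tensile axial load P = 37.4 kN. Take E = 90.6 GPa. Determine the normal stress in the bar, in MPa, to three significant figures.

58.0 MPa

A = 644.9 mm².
σ = N/A = 37400/644.9 = 57.99 MPa.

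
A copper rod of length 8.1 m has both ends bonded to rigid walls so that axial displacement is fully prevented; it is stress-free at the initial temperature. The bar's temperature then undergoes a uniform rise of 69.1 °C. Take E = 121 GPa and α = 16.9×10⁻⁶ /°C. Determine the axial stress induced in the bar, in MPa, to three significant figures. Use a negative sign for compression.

Free thermal expansion αLΔT = 16.9e-6 · 8100 · 69.1 = 9.459 mm.
The walls impose strain ε = −(9.459)/8100 = -1.1678e-03; σ = Eε = 121000 · -1.1678e-03 = -141.3 MPa.

-141 MPa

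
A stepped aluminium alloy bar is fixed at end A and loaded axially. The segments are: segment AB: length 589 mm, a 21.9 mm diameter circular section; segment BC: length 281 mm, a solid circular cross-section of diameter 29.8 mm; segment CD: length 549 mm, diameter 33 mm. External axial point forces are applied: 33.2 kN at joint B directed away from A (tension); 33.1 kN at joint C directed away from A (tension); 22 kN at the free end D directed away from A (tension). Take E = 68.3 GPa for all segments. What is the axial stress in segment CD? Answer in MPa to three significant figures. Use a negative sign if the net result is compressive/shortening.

25.7 MPa

Internal axial forces (sectioning from the free end, tension +): N_CD = 22 kN, N_BC = 55.1 kN, N_AB = 88.3 kN.
A_CD = 855.3 mm².
σ_CD = N_CD/A_CD = 22000/855.3 = 25.72 MPa.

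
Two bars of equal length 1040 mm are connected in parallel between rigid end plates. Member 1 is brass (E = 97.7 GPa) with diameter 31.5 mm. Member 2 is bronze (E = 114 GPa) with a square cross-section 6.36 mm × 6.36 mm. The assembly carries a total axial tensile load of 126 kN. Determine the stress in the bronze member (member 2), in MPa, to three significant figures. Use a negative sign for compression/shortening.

A_1 = 779.3 mm².
A_2 = 40.45 mm².
Equal strain + equilibrium ⇒ each member carries load in proportion to AE: A₁E₁ = 76140000 N, A₂E₂ = 4611000 N, ΣAE = 80750000 N.
σ₂ = P·E₂/ΣAE = 126000·114000/80750000 = 177.9 MPa.

178 MPa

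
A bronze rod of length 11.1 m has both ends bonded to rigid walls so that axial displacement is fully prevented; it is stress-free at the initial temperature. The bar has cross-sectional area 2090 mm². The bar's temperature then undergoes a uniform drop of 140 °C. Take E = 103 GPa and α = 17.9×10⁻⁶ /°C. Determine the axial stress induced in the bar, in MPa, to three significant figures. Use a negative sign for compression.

Free thermal expansion αLΔT = 17.9e-6 · 11100 · -140 = -27.82 mm.
The walls impose strain ε = −(-27.82)/11100 = 2.5060e-03; σ = Eε = 103000 · 2.5060e-03 = 258.1 MPa.

258 MPa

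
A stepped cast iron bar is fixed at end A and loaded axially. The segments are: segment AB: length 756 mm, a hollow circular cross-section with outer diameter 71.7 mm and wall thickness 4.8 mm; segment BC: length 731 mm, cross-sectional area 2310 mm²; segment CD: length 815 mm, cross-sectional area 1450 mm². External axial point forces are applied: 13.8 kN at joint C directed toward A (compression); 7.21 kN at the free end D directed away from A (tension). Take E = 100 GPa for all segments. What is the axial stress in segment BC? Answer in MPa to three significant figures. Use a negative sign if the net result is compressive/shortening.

-2.85 MPa

Internal axial forces (sectioning from the free end, tension +): N_CD = 7.21 kN, N_BC = -6.59 kN, N_AB = -6.59 kN.
σ_BC = N_BC/A_BC = -6590/2310 = -2.853 MPa.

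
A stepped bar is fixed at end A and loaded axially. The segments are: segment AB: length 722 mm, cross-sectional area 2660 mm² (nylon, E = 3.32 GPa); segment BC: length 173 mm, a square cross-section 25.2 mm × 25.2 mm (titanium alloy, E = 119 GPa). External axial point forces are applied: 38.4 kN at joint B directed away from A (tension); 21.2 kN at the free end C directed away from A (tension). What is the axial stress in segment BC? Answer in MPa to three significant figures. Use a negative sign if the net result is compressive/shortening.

33.4 MPa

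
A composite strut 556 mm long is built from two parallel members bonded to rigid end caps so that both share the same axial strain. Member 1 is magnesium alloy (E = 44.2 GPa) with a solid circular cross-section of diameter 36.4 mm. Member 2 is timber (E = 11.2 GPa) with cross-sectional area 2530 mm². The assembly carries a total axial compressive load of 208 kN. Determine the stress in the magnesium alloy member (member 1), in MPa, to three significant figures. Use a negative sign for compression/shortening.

A_1 = 1041 mm².
Equal strain + equilibrium ⇒ each member carries load in proportion to AE: A₁E₁ = 46000000 N, A₂E₂ = 28340000 N, ΣAE = 74330000 N.
σ₁ = P·E₁/ΣAE = -208000·44200/74330000 = -123.7 MPa.

-124 MPa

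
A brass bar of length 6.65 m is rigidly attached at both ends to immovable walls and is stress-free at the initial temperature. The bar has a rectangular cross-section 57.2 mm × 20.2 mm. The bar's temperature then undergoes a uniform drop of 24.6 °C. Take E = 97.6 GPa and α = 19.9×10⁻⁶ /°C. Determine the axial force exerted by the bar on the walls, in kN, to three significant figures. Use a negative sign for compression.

55.2 kN

Free thermal expansion αLΔT = 19.9e-6 · 6650 · -24.6 = -3.255 mm.
The walls impose strain ε = −(-3.255)/6650 = 4.8954e-04; σ = Eε = 97600 · 4.8954e-04 = 47.78 MPa.
Wall reaction R = σ·A = 47.78·1155 = 55210 N = 55.21 kN.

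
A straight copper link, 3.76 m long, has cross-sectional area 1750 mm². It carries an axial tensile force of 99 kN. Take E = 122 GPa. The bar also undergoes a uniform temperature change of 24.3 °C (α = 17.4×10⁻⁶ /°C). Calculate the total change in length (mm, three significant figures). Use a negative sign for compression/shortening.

3.33 mm

δ_mech = NL/(AE) = 99000·3760/(1750·122000) = 1.744 mm.
δ_thermal = αLΔT = 17.4e-6·3760·24.3 = 1.59 mm.
δ = δ_mech + δ_thermal = 3.333 mm.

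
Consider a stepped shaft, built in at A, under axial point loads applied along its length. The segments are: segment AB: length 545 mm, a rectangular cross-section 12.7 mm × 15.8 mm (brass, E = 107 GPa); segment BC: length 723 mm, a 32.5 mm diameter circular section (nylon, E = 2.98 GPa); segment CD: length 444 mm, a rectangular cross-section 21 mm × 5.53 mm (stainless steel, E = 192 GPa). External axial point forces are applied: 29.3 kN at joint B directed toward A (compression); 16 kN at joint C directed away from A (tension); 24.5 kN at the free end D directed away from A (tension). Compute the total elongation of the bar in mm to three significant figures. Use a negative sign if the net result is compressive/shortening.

12.6 mm

Internal axial forces (sectioning from the free end, tension +): N_CD = 24.5 kN, N_BC = 40.5 kN, N_AB = 11.2 kN.
A_AB = 200.7 mm².
A_BC = 829.6 mm².
A_CD = 116.1 mm².
δ_AB = 11200·545/(200.7·107000) = 0.2843 mm
δ_BC = 40500·723/(829.6·2980) = 11.84 mm
δ_CD = 24500·444/(116.1·192000) = 0.4879 mm
δ = Σδ_i = 12.62 mm.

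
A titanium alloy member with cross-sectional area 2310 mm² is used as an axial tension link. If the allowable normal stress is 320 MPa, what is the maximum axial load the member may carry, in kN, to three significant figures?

739 kN

P_max = σ_allow · A = 320 · 2310 = 739200 N = 739.2 kN.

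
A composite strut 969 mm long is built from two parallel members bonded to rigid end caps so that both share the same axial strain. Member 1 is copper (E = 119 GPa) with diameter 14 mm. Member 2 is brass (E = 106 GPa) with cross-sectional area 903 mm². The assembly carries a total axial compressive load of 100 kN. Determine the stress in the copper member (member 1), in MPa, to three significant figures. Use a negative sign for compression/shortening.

-104 MPa

A_1 = 153.9 mm².
Equal strain + equilibrium ⇒ each member carries load in proportion to AE: A₁E₁ = 18320000 N, A₂E₂ = 95720000 N, ΣAE = 114000000 N.
σ₁ = P·E₁/ΣAE = -100000·119000/114000000 = -104.4 MPa.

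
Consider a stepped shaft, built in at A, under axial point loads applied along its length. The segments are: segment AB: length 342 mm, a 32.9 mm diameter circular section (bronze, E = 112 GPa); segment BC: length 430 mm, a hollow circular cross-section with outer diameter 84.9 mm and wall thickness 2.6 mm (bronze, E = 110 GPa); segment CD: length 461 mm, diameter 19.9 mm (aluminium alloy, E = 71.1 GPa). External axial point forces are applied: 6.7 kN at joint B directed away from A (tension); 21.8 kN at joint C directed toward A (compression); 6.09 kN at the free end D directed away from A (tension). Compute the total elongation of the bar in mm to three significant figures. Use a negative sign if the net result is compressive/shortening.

0.00324 mm

Internal axial forces (sectioning from the free end, tension +): N_CD = 6.09 kN, N_BC = -15.71 kN, N_AB = -9.01 kN.
A_AB = 850.1 mm².
A_BC = 672.2 mm².
A_CD = 311 mm².
δ_AB = -9010·342/(850.1·112000) = -0.03236 mm
δ_BC = -15710·430/(672.2·110000) = -0.09135 mm
δ_CD = 6090·461/(311·71100) = 0.127 mm
δ = Σδ_i = 0.003238 mm.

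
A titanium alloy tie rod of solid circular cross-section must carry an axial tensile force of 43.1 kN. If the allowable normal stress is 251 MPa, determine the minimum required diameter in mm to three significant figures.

Required area A ≥ P/σ_allow = 43100/251 = 171.7 mm².
For a solid circular section, d ≥ √(4A/π) = 14.79 mm.

14.8 mm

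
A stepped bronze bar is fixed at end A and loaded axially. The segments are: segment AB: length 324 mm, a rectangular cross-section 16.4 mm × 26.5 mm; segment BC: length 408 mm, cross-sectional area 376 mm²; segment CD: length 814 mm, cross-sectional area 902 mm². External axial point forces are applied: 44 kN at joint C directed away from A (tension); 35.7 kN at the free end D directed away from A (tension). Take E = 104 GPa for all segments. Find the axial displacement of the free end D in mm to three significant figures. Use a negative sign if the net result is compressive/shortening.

Internal axial forces (sectioning from the free end, tension +): N_CD = 35.7 kN, N_BC = 79.7 kN, N_AB = 79.7 kN.
A_AB = 434.6 mm².
δ_AB = 79700·324/(434.6·104000) = 0.5713 mm
δ_BC = 79700·408/(376·104000) = 0.8316 mm
δ_CD = 35700·814/(902·104000) = 0.3098 mm
δ = Σδ_i = 1.713 mm.

1.71 mm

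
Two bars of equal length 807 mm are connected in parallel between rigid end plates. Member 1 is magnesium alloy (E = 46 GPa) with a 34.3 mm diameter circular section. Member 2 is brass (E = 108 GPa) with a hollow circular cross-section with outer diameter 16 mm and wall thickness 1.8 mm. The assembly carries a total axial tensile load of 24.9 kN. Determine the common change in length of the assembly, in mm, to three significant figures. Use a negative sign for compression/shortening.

0.393 mm

A_1 = 924 mm².
A_2 = 80.3 mm².
Equal strain + equilibrium ⇒ each member carries load in proportion to AE: A₁E₁ = 42500000 N, A₂E₂ = 8672000 N, ΣAE = 51180000 N.
δ = PL/ΣAE = 24900·807/51180000 = 0.3926 mm.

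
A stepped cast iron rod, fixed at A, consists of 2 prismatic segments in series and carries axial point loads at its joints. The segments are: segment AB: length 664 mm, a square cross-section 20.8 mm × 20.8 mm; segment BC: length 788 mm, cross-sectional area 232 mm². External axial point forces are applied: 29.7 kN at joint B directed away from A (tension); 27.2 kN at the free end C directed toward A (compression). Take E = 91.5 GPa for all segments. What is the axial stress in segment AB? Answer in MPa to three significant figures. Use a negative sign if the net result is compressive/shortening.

5.78 MPa

Internal axial forces (sectioning from the free end, tension +): N_BC = -27.2 kN, N_AB = 2.5 kN.
A_AB = 432.6 mm².
σ_AB = N_AB/A_AB = 2500/432.6 = 5.778 MPa.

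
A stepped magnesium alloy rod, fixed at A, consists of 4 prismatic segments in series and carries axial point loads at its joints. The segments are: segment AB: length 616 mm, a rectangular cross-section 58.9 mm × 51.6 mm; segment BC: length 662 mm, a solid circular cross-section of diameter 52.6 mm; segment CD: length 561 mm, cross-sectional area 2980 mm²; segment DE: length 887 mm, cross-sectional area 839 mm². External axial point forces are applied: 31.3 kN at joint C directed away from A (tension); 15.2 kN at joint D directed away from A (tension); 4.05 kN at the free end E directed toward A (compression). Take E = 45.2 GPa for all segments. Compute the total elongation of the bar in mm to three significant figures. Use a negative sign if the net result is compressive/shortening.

0.428 mm

Internal axial forces (sectioning from the free end, tension +): N_DE = -4.05 kN, N_CD = 11.15 kN, N_BC = 42.45 kN, N_AB = 42.45 kN.
A_AB = 3039 mm².
A_BC = 2173 mm².
δ_AB = 42450·616/(3039·45200) = 0.1904 mm
δ_BC = 42450·662/(2173·45200) = 0.2861 mm
δ_CD = 11150·561/(2980·45200) = 0.04644 mm
δ_DE = -4050·887/(839·45200) = -0.09473 mm
δ = Σδ_i = 0.4282 mm.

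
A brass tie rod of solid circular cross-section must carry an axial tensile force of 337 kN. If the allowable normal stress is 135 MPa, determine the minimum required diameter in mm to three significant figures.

Required area A ≥ P/σ_allow = 337000/135 = 2496 mm².
For a solid circular section, d ≥ √(4A/π) = 56.38 mm.

56.4 mm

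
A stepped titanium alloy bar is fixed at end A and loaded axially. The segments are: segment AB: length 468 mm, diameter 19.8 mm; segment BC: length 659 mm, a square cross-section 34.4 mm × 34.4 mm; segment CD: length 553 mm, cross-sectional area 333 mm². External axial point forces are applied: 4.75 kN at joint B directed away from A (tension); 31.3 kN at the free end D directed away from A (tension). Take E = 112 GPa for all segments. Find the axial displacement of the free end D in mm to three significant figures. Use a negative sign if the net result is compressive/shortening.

Internal axial forces (sectioning from the free end, tension +): N_CD = 31.3 kN, N_BC = 31.3 kN, N_AB = 36.05 kN.
A_AB = 307.9 mm².
A_BC = 1183 mm².
δ_AB = 36050·468/(307.9·112000) = 0.4892 mm
δ_BC = 31300·659/(1183·112000) = 0.1556 mm
δ_CD = 31300·553/(333·112000) = 0.4641 mm
δ = Σδ_i = 1.109 mm.

1.11 mm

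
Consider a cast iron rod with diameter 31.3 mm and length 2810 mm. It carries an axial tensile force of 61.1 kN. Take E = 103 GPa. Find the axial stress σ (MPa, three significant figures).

A = 769.4 mm².
σ = N/A = 61100/769.4 = 79.41 MPa.

79.4 MPa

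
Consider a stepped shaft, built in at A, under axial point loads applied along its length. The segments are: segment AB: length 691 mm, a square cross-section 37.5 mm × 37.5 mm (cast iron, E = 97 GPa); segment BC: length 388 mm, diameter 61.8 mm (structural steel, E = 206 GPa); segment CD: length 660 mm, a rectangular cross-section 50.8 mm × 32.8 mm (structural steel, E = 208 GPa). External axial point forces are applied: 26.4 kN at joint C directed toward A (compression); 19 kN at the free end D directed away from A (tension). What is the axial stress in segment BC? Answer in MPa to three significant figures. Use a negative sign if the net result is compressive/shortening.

-2.47 MPa

Internal axial forces (sectioning from the free end, tension +): N_CD = 19 kN, N_BC = -7.4 kN, N_AB = -7.4 kN.
A_BC = 3000 mm².
σ_BC = N_BC/A_BC = -7400/3000 = -2.467 MPa.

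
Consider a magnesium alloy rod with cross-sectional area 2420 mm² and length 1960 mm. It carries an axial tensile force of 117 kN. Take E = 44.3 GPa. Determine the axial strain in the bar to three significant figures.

0.00109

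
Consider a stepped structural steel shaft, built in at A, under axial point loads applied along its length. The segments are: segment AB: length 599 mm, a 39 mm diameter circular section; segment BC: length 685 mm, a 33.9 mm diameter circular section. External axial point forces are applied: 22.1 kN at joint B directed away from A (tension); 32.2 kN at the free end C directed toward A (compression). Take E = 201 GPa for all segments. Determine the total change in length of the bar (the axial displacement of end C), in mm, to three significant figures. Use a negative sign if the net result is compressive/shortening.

-0.147 mm

Internal axial forces (sectioning from the free end, tension +): N_BC = -32.2 kN, N_AB = -10.1 kN.
A_AB = 1195 mm².
A_BC = 902.6 mm².
δ_AB = -10100·599/(1195·201000) = -0.0252 mm
δ_BC = -32200·685/(902.6·201000) = -0.1216 mm
δ = Σδ_i = -0.1468 mm.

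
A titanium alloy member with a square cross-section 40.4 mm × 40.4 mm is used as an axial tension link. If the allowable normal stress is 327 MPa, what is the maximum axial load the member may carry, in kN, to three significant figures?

534 kN

A = 1632 mm².
P_max = σ_allow · A = 327 · 1632 = 533700 N = 533.7 kN.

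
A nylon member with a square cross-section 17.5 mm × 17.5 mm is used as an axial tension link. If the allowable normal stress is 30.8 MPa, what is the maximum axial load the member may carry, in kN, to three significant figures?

A = 306.2 mm².
P_max = σ_allow · A = 30.8 · 306.2 = 9432 N = 9.432 kN.

9.43 kN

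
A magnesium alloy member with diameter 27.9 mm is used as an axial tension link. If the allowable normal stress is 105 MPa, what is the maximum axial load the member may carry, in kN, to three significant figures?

A = 611.4 mm².
P_max = σ_allow · A = 105 · 611.4 = 64190 N = 64.19 kN.

64.2 kN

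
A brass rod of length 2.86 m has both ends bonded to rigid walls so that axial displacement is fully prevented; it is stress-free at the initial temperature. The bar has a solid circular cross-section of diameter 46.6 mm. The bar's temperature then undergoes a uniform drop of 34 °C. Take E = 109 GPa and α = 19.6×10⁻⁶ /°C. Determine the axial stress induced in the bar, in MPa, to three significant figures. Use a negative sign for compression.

72.6 MPa

Free thermal expansion αLΔT = 19.6e-6 · 2860 · -34 = -1.906 mm.
The walls impose strain ε = −(-1.906)/2860 = 6.6640e-04; σ = Eε = 109000 · 6.6640e-04 = 72.64 MPa.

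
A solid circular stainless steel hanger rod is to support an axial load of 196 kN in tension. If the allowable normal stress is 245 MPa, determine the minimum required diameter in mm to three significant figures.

Required area A ≥ P/σ_allow = 196000/245 = 800 mm².
For a solid circular section, d ≥ √(4A/π) = 31.92 mm.

31.9 mm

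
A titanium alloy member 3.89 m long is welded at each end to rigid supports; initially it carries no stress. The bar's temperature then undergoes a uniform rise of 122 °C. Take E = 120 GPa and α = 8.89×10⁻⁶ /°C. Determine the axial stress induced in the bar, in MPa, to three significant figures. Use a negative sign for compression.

-130 MPa

Free thermal expansion αLΔT = 8.89e-6 · 3890 · 122 = 4.219 mm.
The walls impose strain ε = −(4.219)/3890 = -1.0846e-03; σ = Eε = 120000 · -1.0846e-03 = -130.1 MPa.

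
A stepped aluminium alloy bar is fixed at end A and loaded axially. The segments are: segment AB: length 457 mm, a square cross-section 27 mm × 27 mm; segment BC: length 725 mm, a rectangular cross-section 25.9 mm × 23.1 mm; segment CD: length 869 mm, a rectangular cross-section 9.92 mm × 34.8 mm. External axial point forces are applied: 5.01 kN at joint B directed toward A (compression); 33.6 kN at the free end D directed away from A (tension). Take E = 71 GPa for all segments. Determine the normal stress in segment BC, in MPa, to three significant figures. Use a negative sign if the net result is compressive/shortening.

56.2 MPa

Internal axial forces (sectioning from the free end, tension +): N_CD = 33.6 kN, N_BC = 33.6 kN, N_AB = 28.59 kN.
A_BC = 598.3 mm².
σ_BC = N_BC/A_BC = 33600/598.3 = 56.16 MPa.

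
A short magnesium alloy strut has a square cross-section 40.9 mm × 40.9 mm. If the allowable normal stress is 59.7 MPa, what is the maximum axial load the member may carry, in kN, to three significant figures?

A = 1673 mm².
P_max = σ_allow · A = 59.7 · 1673 = 99870 N = 99.87 kN.

99.9 kN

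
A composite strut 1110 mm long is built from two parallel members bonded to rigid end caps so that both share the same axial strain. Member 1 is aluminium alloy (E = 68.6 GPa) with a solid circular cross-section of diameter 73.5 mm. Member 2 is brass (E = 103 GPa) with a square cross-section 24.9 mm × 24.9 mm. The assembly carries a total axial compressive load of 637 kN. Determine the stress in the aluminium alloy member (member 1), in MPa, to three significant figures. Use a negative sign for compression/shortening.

A_1 = 4243 mm².
A_2 = 620 mm².
Equal strain + equilibrium ⇒ each member carries load in proportion to AE: A₁E₁ = 291100000 N, A₂E₂ = 63860000 N, ΣAE = 354900000 N.
σ₁ = P·E₁/ΣAE = -637000·68600/354900000 = -123.1 MPa.

-123 MPa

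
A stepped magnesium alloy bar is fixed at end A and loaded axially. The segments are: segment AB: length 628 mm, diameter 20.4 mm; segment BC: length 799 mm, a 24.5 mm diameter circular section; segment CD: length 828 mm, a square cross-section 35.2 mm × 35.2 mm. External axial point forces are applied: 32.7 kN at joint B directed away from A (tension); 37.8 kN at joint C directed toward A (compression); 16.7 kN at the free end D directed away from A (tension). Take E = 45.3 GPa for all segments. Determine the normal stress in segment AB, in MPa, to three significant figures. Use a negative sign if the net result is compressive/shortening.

35.5 MPa

Internal axial forces (sectioning from the free end, tension +): N_CD = 16.7 kN, N_BC = -21.1 kN, N_AB = 11.6 kN.
A_AB = 326.9 mm².
σ_AB = N_AB/A_AB = 11600/326.9 = 35.49 MPa.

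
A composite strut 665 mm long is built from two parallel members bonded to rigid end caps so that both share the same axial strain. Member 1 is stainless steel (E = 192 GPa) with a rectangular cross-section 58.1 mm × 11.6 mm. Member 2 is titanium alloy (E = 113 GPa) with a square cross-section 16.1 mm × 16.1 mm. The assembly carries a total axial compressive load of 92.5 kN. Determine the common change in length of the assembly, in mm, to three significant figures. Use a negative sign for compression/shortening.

A_1 = 674 mm².
A_2 = 259.2 mm².
Equal strain + equilibrium ⇒ each member carries load in proportion to AE: A₁E₁ = 129400000 N, A₂E₂ = 29290000 N, ΣAE = 158700000 N.
δ = PL/ΣAE = -92500·665/158700000 = -0.3876 mm.

-0.388 mm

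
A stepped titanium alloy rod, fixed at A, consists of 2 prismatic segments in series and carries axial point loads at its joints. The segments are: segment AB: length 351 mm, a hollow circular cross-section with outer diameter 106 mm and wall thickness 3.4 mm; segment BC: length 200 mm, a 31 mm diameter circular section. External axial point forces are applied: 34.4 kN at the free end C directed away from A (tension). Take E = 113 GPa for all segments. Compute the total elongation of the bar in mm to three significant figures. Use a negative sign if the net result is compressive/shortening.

0.178 mm

Internal axial forces (sectioning from the free end, tension +): N_BC = 34.4 kN, N_AB = 34.4 kN.
A_AB = 1096 mm².
A_BC = 754.8 mm².
δ_AB = 34400·351/(1096·113000) = 0.0975 mm
δ_BC = 34400·200/(754.8·113000) = 0.08067 mm
δ = Σδ_i = 0.1782 mm.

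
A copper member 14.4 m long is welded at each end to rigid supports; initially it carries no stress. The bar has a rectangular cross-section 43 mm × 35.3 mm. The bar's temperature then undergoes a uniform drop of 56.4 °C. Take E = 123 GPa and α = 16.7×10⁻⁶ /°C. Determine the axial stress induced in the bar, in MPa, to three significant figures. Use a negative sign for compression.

Free thermal expansion αLΔT = 16.7e-6 · 14400 · -56.4 = -13.56 mm.
The walls impose strain ε = −(-13.56)/14400 = 9.4188e-04; σ = Eε = 123000 · 9.4188e-04 = 115.9 MPa.

116 MPa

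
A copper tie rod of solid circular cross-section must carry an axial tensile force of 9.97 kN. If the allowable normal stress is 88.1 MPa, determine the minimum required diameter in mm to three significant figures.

12.0 mm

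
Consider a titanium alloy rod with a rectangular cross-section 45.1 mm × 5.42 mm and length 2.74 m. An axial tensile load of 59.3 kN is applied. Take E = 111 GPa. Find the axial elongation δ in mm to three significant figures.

5.99 mm

A = 244.4 mm².
δ_mech = NL/(AE) = 59300·2740/(244.4·111000) = 5.988 mm.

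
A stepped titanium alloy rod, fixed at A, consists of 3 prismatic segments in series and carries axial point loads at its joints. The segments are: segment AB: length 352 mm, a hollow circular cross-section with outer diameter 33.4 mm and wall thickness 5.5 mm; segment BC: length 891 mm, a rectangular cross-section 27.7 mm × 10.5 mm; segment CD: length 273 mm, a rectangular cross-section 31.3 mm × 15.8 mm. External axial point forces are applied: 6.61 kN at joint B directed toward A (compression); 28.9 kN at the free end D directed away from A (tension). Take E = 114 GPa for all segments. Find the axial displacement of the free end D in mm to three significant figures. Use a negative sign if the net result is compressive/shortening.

1.06 mm

Internal axial forces (sectioning from the free end, tension +): N_CD = 28.9 kN, N_BC = 28.9 kN, N_AB = 22.29 kN.
A_AB = 482.1 mm².
A_BC = 290.8 mm².
A_CD = 494.5 mm².
δ_AB = 22290·352/(482.1·114000) = 0.1428 mm
δ_BC = 28900·891/(290.8·114000) = 0.7766 mm
δ_CD = 28900·273/(494.5·114000) = 0.1399 mm
δ = Σδ_i = 1.059 mm.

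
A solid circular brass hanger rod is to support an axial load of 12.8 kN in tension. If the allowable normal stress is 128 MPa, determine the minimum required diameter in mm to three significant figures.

11.3 mm

Required area A ≥ P/σ_allow = 12800/128 = 100 mm².
For a solid circular section, d ≥ √(4A/π) = 11.28 mm.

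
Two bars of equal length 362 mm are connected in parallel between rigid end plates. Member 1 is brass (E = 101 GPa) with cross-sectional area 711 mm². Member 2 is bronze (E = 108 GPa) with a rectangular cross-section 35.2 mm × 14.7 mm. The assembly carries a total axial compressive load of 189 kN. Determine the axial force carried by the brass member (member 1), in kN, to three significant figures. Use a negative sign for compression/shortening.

-106 kN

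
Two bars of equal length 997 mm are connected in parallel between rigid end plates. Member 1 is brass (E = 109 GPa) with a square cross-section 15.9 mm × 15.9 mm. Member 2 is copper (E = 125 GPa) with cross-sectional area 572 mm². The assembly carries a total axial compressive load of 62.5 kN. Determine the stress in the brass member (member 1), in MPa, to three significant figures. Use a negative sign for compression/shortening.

A_1 = 252.8 mm².
Equal strain + equilibrium ⇒ each member carries load in proportion to AE: A₁E₁ = 27560000 N, A₂E₂ = 71500000 N, ΣAE = 99060000 N.
σ₁ = P·E₁/ΣAE = -62500·109000/99060000 = -68.77 MPa.

-68.8 MPa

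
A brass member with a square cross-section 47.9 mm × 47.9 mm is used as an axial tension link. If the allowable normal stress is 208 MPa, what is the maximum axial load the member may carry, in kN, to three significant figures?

477 kN

A = 2294 mm².
P_max = σ_allow · A = 208 · 2294 = 477200 N = 477.2 kN.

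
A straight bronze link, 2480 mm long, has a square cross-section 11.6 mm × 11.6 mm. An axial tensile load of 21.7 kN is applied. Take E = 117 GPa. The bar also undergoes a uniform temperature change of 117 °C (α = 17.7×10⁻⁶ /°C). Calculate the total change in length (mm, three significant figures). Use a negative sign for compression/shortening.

A = 134.6 mm².
δ_mech = NL/(AE) = 21700·2480/(134.6·117000) = 3.418 mm.
δ_thermal = αLΔT = 17.7e-6·2480·117 = 5.136 mm.
δ = δ_mech + δ_thermal = 8.554 mm.

8.55 mm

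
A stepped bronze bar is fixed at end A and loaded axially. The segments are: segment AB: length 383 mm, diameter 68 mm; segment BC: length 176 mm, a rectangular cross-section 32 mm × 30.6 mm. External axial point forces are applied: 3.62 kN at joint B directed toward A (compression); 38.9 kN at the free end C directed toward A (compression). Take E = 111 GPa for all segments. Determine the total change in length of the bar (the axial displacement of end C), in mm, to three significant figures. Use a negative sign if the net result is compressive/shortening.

Internal axial forces (sectioning from the free end, tension +): N_BC = -38.9 kN, N_AB = -42.52 kN.
A_AB = 3632 mm².
A_BC = 979.2 mm².
δ_AB = -42520·383/(3632·111000) = -0.0404 mm
δ_BC = -38900·176/(979.2·111000) = -0.06299 mm
δ = Σδ_i = -0.1034 mm.

-0.103 mm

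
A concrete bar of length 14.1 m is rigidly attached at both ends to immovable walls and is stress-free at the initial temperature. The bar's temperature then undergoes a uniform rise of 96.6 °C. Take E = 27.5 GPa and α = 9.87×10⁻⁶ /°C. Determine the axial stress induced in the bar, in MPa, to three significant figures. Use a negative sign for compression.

-26.2 MPa

Free thermal expansion αLΔT = 9.87e-6 · 14100 · 96.6 = 13.44 mm.
The walls impose strain ε = −(13.44)/14100 = -9.5344e-04; σ = Eε = 27500 · -9.5344e-04 = -26.22 MPa.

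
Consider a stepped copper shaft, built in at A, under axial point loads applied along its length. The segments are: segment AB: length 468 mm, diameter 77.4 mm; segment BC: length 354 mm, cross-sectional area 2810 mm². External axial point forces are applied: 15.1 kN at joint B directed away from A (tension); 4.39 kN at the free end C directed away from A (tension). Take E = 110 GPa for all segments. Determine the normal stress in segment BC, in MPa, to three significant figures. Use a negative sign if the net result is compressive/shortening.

Internal axial forces (sectioning from the free end, tension +): N_BC = 4.39 kN, N_AB = 19.49 kN.
σ_BC = N_BC/A_BC = 4390/2810 = 1.562 MPa.

1.56 MPa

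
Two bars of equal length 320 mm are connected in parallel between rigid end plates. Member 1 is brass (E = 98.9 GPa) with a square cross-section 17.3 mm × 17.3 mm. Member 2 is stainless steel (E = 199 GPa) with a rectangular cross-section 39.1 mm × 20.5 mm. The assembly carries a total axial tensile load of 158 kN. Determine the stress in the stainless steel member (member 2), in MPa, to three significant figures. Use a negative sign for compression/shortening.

166 MPa

A_1 = 299.3 mm².
A_2 = 801.6 mm².
Equal strain + equilibrium ⇒ each member carries load in proportion to AE: A₁E₁ = 29600000 N, A₂E₂ = 159500000 N, ΣAE = 189100000 N.
σ₂ = P·E₂/ΣAE = 158000·199000/189100000 = 166.3 MPa.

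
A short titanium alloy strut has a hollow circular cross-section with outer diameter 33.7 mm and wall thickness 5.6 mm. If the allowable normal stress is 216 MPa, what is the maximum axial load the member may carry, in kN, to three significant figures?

107 kN

A = 494.4 mm².
P_max = σ_allow · A = 216 · 494.4 = 106800 N = 106.8 kN.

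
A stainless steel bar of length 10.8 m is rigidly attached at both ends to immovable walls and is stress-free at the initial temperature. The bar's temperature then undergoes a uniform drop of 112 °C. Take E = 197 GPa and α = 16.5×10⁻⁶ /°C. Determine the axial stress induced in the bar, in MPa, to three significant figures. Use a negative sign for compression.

Free thermal expansion αLΔT = 16.5e-6 · 10800 · -112 = -19.96 mm.
The walls impose strain ε = −(-19.96)/10800 = 1.8480e-03; σ = Eε = 197000 · 1.8480e-03 = 364.1 MPa.

364 MPa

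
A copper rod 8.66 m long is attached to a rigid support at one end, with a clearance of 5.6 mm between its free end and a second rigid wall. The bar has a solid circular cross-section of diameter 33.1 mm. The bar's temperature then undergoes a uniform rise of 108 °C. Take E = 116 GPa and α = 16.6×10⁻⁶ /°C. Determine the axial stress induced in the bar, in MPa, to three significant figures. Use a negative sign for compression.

-133 MPa

Free thermal expansion αLΔT = 16.6e-6 · 8660 · 108 = 15.53 mm.
The walls engage after the gap closes; constrained expansion = 15.53 − 5.6 = 9.926 mm.
The walls impose strain ε = −(9.926)/8660 = -1.1461e-03; σ = Eε = 116000 · -1.1461e-03 = -133 MPa.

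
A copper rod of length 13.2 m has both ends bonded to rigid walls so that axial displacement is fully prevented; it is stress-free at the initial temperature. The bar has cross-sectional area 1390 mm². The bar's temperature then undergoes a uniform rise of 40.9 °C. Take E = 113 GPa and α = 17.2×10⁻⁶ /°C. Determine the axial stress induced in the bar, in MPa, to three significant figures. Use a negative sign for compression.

Free thermal expansion αLΔT = 17.2e-6 · 13200 · 40.9 = 9.286 mm.
The walls impose strain ε = −(9.286)/13200 = -7.0348e-04; σ = Eε = 113000 · -7.0348e-04 = -79.49 MPa.

-79.5 MPa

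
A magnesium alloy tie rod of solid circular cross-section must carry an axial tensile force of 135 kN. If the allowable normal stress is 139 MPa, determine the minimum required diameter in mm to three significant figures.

Required area A ≥ P/σ_allow = 135000/139 = 971.2 mm².
For a solid circular section, d ≥ √(4A/π) = 35.17 mm.

35.2 mm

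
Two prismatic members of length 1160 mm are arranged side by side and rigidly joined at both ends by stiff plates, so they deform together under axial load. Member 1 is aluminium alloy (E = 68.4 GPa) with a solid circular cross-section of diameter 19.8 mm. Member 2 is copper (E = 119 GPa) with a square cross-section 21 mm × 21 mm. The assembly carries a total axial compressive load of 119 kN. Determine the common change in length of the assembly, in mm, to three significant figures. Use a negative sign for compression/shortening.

-1.88 mm

A_1 = 307.9 mm².
A_2 = 441 mm².
Equal strain + equilibrium ⇒ each member carries load in proportion to AE: A₁E₁ = 21060000 N, A₂E₂ = 52480000 N, ΣAE = 73540000 N.
δ = PL/ΣAE = -119000·1160/73540000 = -1.877 mm.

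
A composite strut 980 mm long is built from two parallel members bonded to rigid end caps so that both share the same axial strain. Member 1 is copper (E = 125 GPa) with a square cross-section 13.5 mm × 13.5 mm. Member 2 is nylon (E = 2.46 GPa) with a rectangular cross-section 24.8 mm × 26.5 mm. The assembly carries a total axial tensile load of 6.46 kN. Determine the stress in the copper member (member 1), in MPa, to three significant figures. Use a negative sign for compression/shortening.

33.1 MPa

A_1 = 182.2 mm².
A_2 = 657.2 mm².
Equal strain + equilibrium ⇒ each member carries load in proportion to AE: A₁E₁ = 22780000 N, A₂E₂ = 1617000 N, ΣAE = 24400000 N.
σ₁ = P·E₁/ΣAE = 6460·125000/24400000 = 33.1 MPa.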